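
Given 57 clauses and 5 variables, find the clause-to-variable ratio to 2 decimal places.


Clause-to-variable ratio = clauses / variables.
57 / 5 = 11.4.

11.4


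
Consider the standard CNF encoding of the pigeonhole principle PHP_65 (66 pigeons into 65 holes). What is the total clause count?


The PHP encoding has two parts:
1) At-least-one-hole clauses: 66 (one per pigeon, each with 65 literals).
2) At-most-one-pigeon-per-hole clauses: 65 holes * C(66,2) = 65 * 2145 = 139425.
Total clauses = 66 + 139425 = 139491.

139491


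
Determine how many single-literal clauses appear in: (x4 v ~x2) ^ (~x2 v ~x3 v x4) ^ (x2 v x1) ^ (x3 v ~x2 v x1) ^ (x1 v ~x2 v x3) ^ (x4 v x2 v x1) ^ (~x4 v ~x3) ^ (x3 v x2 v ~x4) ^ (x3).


A unit clause contains exactly one literal.
Unit clauses found: (x3).
Count = 1.

1


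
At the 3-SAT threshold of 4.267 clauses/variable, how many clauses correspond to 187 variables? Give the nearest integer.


The 3-SAT phase transition occurs at approximately 4.267 clauses per variable.
m = 4.267 * 187 = 797.929.
Rounded to nearest integer: 798.

798


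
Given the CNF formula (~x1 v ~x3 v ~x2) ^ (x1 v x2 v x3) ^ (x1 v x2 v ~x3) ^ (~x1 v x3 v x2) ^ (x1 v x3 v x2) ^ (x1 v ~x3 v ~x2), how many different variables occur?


Identify each distinct variable in the formula.
Variables found: x1, x2, x3.
Total distinct variables = 3.

3


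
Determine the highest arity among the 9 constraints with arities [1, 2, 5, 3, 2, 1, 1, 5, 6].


The arities are: 1, 2, 5, 3, 2, 1, 1, 5, 6.
Scan for the maximum value.
Maximum arity = 6.

6


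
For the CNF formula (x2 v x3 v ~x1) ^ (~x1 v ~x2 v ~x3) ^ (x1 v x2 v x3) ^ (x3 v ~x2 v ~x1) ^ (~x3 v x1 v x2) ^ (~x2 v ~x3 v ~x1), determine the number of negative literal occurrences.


Scan each clause for negated literals.
Clause 1: 1 negative; Clause 2: 3 negative; Clause 3: 0 negative; Clause 4: 2 negative; Clause 5: 1 negative; Clause 6: 3 negative.
Total negative literal occurrences = 10.

10


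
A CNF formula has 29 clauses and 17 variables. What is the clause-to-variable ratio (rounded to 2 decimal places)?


Clause-to-variable ratio = clauses / variables.
29 / 17 = 1.71.

1.71


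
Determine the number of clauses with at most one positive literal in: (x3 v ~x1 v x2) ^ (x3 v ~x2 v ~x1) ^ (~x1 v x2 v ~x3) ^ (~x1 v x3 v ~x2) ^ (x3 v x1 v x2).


A Horn clause has at most one positive literal.
Clause 1: 2 positive lit(s) -> not Horn
Clause 2: 1 positive lit(s) -> Horn
Clause 3: 1 positive lit(s) -> Horn
Clause 4: 1 positive lit(s) -> Horn
Clause 5: 3 positive lit(s) -> not Horn
Total Horn clauses = 3.

3


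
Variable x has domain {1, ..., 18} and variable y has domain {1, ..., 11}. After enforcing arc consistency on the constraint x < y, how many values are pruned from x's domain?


For the constraint x < y, x needs a supporting value in y's domain.
x can be at most 10 (one less than y's maximum).
Valid x values from domain: 10 out of 18.
Pruned = 18 - 10 = 8.

8


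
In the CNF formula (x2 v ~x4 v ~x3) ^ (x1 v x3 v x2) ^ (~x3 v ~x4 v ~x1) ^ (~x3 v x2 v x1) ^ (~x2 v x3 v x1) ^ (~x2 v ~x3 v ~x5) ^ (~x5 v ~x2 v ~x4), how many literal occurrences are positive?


Scan each clause for unnegated literals.
Clause 1: 1 positive; Clause 2: 3 positive; Clause 3: 0 positive; Clause 4: 2 positive; Clause 5: 2 positive; Clause 6: 0 positive; Clause 7: 0 positive.
Total positive literal occurrences = 8.

8


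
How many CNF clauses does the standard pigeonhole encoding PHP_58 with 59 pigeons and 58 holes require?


The PHP encoding has two parts:
1) At-least-one-hole clauses: 59 (one per pigeon, each with 58 literals).
2) At-most-one-pigeon-per-hole clauses: 58 holes * C(59,2) = 58 * 1711 = 99238.
Total clauses = 59 + 99238 = 99297.

99297


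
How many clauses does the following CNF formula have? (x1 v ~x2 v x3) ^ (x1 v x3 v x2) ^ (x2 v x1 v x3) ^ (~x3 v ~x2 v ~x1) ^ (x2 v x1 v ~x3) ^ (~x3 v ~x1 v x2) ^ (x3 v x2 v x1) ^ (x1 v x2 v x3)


Each group enclosed in parentheses joined by ^ is one clause.
Counting the conjuncts: 8 clauses.

8


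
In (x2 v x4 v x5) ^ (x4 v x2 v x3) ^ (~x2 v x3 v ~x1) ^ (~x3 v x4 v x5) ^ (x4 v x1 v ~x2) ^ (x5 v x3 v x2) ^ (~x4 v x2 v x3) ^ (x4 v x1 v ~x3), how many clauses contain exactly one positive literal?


A definite clause has exactly one positive literal.
Clause 1: 3 positive -> not definite
Clause 2: 3 positive -> not definite
Clause 3: 1 positive -> definite
Clause 4: 2 positive -> not definite
Clause 5: 2 positive -> not definite
Clause 6: 3 positive -> not definite
Clause 7: 2 positive -> not definite
Clause 8: 2 positive -> not definite
Definite clause count = 1.

1


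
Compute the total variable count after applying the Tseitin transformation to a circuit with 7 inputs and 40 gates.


The Tseitin transformation introduces one auxiliary variable per gate.
Total variables = inputs + gates = 7 + 40 = 47.

47


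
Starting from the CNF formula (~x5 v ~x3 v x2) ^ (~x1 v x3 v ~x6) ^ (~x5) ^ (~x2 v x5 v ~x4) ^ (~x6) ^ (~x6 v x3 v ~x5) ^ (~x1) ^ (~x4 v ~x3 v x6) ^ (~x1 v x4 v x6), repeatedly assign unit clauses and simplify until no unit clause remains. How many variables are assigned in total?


Unit propagation repeatedly assigns the literal in any unit clause, then simplifies.
Assignments in order: x5 = F, x6 = F, x1 = F.
No further unit clauses remain.
Total variables assigned = 3.

3


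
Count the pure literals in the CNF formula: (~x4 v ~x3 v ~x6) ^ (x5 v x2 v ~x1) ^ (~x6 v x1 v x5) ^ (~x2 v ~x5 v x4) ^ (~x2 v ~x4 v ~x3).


A pure literal appears in only one polarity across all clauses.
Pure literals: x3 (negative only), x6 (negative only).
Count = 2.

2


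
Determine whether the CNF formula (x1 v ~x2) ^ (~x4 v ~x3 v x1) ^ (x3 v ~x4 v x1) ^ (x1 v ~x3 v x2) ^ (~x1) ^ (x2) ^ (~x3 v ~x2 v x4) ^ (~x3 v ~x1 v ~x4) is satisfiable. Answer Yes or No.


Check all 16 possible truth assignments.
Number of satisfying assignments found: 0.
The formula is unsatisfiable.

No


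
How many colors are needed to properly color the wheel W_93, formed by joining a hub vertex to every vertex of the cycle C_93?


W_93 consists of the cycle C_93 together with a hub vertex adjacent to every cycle vertex.
The cycle C_93 needs 3 colors (odd cycle -> 3).
The hub is adjacent to every cycle vertex, so it must receive a new color distinct from all of them.
Chromatic number = 3 + 1 = 4.

4


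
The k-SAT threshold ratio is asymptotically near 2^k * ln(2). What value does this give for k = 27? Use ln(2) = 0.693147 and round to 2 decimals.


Using the asymptotic formula: threshold ~ 2^k * ln(2).
2^27 = 134217728.
134217728 * 0.693147 = 93032615.51.

93032615.51


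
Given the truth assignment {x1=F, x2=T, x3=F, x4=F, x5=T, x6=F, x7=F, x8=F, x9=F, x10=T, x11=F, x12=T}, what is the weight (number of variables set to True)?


The weight is the number of variables assigned True.
True variables: x2, x5, x10, x12.
Weight = 4.

4


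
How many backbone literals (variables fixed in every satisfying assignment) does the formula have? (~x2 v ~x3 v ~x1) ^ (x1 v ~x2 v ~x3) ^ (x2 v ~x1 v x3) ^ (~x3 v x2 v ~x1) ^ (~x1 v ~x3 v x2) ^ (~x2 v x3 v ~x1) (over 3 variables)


Find all satisfying assignments: 3 model(s).
Check which variables have the same value in every model.
Fixed variables: x1=F.
Backbone size = 1.

1


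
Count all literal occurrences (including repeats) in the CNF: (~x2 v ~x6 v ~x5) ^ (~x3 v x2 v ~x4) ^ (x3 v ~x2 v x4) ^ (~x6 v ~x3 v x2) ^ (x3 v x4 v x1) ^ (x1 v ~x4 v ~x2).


Clause lengths: 3, 3, 3, 3, 3, 3.
Sum = 3 + 3 + 3 + 3 + 3 + 3 = 18.

18


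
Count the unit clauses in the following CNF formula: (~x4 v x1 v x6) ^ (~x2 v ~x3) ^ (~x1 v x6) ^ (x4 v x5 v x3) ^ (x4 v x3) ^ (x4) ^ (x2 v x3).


A unit clause contains exactly one literal.
Unit clauses found: (x4).
Count = 1.

1


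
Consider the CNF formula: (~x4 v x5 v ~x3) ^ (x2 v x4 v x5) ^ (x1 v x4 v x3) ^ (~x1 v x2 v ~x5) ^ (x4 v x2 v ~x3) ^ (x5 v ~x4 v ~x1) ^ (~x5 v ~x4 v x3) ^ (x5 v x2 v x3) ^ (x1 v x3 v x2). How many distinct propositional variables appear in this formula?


Identify each distinct variable in the formula.
Variables found: x1, x2, x3, x4, x5.
Total distinct variables = 5.

5


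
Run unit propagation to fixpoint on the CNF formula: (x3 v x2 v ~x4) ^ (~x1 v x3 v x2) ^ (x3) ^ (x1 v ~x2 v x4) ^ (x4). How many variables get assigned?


Unit propagation repeatedly assigns the literal in any unit clause, then simplifies.
Assignments in order: x3 = T, x4 = T.
No further unit clauses remain.
Total variables assigned = 2.

2


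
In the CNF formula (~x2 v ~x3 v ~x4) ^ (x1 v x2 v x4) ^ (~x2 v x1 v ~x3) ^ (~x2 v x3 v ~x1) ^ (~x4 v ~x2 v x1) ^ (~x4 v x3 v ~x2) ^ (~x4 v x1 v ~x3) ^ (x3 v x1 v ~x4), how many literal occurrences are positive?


Scan each clause for unnegated literals.
Clause 1: 0 positive; Clause 2: 3 positive; Clause 3: 1 positive; Clause 4: 1 positive; Clause 5: 1 positive; Clause 6: 1 positive; Clause 7: 1 positive; Clause 8: 2 positive.
Total positive literal occurrences = 10.

10


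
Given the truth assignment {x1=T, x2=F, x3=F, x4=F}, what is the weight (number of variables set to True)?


The weight is the number of variables assigned True.
True variables: x1.
Weight = 1.

1


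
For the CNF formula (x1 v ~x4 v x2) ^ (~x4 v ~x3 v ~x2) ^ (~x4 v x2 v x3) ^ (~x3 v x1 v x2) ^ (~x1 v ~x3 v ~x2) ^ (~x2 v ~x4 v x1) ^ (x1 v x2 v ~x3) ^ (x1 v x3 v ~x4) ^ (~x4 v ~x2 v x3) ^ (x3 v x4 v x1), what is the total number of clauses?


Each group enclosed in parentheses joined by ^ is one clause.
Counting the conjuncts: 10 clauses.

10


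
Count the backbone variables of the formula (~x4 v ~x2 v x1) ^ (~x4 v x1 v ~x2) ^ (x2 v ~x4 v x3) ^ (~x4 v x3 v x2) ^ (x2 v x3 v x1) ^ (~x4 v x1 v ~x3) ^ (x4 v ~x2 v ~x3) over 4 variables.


Find all satisfying assignments: 8 model(s).
Check which variables have the same value in every model.
No variable is fixed across all models.
Backbone size = 0.

0


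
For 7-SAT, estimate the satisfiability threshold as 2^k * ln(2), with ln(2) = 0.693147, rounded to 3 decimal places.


Using the asymptotic formula: threshold ~ 2^k * ln(2).
2^7 = 128.
128 * 0.693147 = 88.723.

88.723


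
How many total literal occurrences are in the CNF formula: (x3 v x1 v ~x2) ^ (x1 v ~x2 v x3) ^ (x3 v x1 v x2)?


Clause lengths: 3, 3, 3.
Sum = 3 + 3 + 3 = 9.

9


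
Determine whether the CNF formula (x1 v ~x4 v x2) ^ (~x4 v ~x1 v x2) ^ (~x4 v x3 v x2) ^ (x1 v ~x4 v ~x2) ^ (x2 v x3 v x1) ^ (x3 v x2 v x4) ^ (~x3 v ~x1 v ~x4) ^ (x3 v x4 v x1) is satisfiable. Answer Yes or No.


Check all 16 possible truth assignments.
Number of satisfying assignments found: 6.
The formula is satisfiable.

Yes


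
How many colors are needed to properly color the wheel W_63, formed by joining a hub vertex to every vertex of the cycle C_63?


W_63 consists of the cycle C_63 together with a hub vertex adjacent to every cycle vertex.
The cycle C_63 needs 3 colors (odd cycle -> 3).
The hub is adjacent to every cycle vertex, so it must receive a new color distinct from all of them.
Chromatic number = 3 + 1 = 4.

4


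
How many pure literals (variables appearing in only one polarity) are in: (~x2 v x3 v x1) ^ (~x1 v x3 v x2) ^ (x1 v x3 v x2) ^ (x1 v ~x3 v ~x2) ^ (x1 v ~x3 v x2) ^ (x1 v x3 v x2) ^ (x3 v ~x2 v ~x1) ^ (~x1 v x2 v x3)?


A pure literal appears in only one polarity across all clauses.
No pure literals found.
Count = 0.

0


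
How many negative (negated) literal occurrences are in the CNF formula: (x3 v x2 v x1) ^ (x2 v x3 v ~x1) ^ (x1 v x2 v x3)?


Scan each clause for negated literals.
Clause 1: 0 negative; Clause 2: 1 negative; Clause 3: 0 negative.
Total negative literal occurrences = 1.

1


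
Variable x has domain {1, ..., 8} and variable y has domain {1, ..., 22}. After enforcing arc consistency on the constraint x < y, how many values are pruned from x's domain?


For the constraint x < y, x needs a supporting value in y's domain.
x can be at most 21 (one less than y's maximum).
Valid x values from domain: 8 out of 8.
Pruned = 8 - 8 = 0.

0


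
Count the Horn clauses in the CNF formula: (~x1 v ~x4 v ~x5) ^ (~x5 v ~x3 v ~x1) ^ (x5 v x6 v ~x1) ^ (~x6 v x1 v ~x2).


A Horn clause has at most one positive literal.
Clause 1: 0 positive lit(s) -> Horn
Clause 2: 0 positive lit(s) -> Horn
Clause 3: 2 positive lit(s) -> not Horn
Clause 4: 1 positive lit(s) -> Horn
Total Horn clauses = 3.

3


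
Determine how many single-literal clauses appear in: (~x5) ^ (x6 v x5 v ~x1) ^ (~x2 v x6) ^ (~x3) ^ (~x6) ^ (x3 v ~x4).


A unit clause contains exactly one literal.
Unit clauses found: (~x5), (~x3), (~x6).
Count = 3.

3


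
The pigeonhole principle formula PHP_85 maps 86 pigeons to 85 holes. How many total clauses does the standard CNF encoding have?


The PHP encoding has two parts:
1) At-least-one-hole clauses: 86 (one per pigeon, each with 85 literals).
2) At-most-one-pigeon-per-hole clauses: 85 holes * C(86,2) = 85 * 3655 = 310675.
Total clauses = 86 + 310675 = 310761.

310761


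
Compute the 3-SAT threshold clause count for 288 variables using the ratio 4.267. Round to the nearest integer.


The 3-SAT phase transition occurs at approximately 4.267 clauses per variable.
m = 4.267 * 288 = 1228.896.
Rounded to nearest integer: 1229.

1229


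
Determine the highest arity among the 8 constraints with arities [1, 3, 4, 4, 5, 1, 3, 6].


The arities are: 1, 3, 4, 4, 5, 1, 3, 6.
Scan for the maximum value.
Maximum arity = 6.

6


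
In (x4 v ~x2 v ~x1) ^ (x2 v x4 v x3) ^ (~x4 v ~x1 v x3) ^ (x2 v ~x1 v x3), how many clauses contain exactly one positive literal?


A definite clause has exactly one positive literal.
Clause 1: 1 positive -> definite
Clause 2: 3 positive -> not definite
Clause 3: 1 positive -> definite
Clause 4: 2 positive -> not definite
Definite clause count = 2.

2


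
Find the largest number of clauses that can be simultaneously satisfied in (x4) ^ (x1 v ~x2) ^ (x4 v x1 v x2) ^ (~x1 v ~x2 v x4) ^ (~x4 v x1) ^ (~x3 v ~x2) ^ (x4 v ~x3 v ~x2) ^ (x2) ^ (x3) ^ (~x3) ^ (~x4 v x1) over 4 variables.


Enumerate all 16 truth assignments.
For each, count how many of the 11 clauses are satisfied.
The formula is not fully satisfiable, so the maximum is below 11.
Maximum simultaneously satisfiable clauses = 10.

10


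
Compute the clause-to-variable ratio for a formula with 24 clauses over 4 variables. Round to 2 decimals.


Clause-to-variable ratio = clauses / variables.
24 / 4 = 6.0.

6.0


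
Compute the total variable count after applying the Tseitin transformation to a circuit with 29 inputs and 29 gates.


The Tseitin transformation introduces one auxiliary variable per gate.
Total variables = inputs + gates = 29 + 29 = 58.

58


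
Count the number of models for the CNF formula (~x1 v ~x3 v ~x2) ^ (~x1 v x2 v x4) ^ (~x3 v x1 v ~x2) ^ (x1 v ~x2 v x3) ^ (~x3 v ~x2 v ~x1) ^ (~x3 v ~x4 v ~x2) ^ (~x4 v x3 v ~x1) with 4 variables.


Enumerate all 16 truth assignments over 4 variables.
Test each against every clause.
Satisfying assignments found: 6.

6


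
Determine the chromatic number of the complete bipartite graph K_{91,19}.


K_{91,19} is bipartite by definition: the two parts are independent sets, with every edge crossing between them.
Color all vertices in one part with color 1 and all vertices in the other part with color 2.
Since the graph has at least one edge, one color does not suffice.
Chromatic number = 2.

2


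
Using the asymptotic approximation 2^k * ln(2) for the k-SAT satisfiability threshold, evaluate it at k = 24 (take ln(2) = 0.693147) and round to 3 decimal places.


Using the asymptotic formula: threshold ~ 2^k * ln(2).
2^24 = 16777216.
16777216 * 0.693147 = 11629076.939.

11629076.939


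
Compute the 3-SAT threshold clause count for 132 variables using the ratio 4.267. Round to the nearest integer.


The 3-SAT phase transition occurs at approximately 4.267 clauses per variable.
m = 4.267 * 132 = 563.244.
Rounded to nearest integer: 563.

563


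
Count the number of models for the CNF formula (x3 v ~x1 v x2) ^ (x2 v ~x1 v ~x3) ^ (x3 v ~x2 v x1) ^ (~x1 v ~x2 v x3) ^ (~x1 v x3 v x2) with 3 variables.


Enumerate all 8 truth assignments over 3 variables.
Test each against every clause.
Satisfying assignments found: 4.

4


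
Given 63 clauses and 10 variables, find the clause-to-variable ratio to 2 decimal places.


Clause-to-variable ratio = clauses / variables.
63 / 10 = 6.3.

6.3


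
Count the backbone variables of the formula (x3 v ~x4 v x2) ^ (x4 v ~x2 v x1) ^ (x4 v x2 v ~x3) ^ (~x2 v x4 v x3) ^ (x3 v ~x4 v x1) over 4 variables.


Find all satisfying assignments: 8 model(s).
Check which variables have the same value in every model.
No variable is fixed across all models.
Backbone size = 0.

0


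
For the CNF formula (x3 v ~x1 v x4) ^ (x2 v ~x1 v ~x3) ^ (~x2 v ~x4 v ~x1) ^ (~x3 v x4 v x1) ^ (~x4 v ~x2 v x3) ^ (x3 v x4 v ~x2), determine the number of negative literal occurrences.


Scan each clause for negated literals.
Clause 1: 1 negative; Clause 2: 2 negative; Clause 3: 3 negative; Clause 4: 1 negative; Clause 5: 2 negative; Clause 6: 1 negative.
Total negative literal occurrences = 10.

10


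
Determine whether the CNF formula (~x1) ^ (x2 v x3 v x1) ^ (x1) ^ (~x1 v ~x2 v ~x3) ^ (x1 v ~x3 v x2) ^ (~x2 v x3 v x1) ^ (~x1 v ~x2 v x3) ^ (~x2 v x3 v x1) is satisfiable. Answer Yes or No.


Check all 8 possible truth assignments.
Number of satisfying assignments found: 0.
The formula is unsatisfiable.

No


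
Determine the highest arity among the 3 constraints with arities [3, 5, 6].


The arities are: 3, 5, 6.
Scan for the maximum value.
Maximum arity = 6.

6


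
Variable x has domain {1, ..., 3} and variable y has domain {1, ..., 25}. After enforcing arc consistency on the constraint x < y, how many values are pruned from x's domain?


For the constraint x < y, x needs a supporting value in y's domain.
x can be at most 24 (one less than y's maximum).
Valid x values from domain: 3 out of 3.
Pruned = 3 - 3 = 0.

0


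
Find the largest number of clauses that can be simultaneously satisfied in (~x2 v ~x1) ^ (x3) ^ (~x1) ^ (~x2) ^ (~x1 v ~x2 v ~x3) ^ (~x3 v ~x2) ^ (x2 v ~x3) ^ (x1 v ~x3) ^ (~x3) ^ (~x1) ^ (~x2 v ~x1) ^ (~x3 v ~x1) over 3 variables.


Enumerate all 8 truth assignments.
For each, count how many of the 12 clauses are satisfied.
The formula is not fully satisfiable, so the maximum is below 12.
Maximum simultaneously satisfiable clauses = 11.

11


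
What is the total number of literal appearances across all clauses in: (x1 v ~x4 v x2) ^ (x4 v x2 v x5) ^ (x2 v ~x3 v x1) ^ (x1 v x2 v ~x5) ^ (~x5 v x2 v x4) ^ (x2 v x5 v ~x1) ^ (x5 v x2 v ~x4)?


Clause lengths: 3, 3, 3, 3, 3, 3, 3.
Sum = 3 + 3 + 3 + 3 + 3 + 3 + 3 = 21.

21


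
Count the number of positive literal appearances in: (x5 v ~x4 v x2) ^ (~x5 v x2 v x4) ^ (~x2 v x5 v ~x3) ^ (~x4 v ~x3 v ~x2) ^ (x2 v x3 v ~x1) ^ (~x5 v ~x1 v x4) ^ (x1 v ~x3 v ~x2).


Scan each clause for unnegated literals.
Clause 1: 2 positive; Clause 2: 2 positive; Clause 3: 1 positive; Clause 4: 0 positive; Clause 5: 2 positive; Clause 6: 1 positive; Clause 7: 1 positive.
Total positive literal occurrences = 9.

9


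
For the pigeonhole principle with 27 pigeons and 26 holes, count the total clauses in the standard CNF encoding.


The PHP encoding has two parts:
1) At-least-one-hole clauses: 27 (one per pigeon, each with 26 literals).
2) At-most-one-pigeon-per-hole clauses: 26 holes * C(27,2) = 26 * 351 = 9126.
Total clauses = 27 + 9126 = 9153.

9153


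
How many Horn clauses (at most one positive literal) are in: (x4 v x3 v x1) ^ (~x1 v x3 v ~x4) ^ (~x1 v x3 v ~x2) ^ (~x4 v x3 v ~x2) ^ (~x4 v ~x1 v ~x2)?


A Horn clause has at most one positive literal.
Clause 1: 3 positive lit(s) -> not Horn
Clause 2: 1 positive lit(s) -> Horn
Clause 3: 1 positive lit(s) -> Horn
Clause 4: 1 positive lit(s) -> Horn
Clause 5: 0 positive lit(s) -> Horn
Total Horn clauses = 4.

4


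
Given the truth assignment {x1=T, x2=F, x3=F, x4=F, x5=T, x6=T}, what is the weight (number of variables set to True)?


The weight is the number of variables assigned True.
True variables: x1, x5, x6.
Weight = 3.

3


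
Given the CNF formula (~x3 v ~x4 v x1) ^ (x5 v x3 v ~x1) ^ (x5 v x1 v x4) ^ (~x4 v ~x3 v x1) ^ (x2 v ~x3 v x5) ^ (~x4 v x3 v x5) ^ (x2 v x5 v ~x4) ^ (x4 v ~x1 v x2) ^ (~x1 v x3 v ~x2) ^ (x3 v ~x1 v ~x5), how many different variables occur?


Identify each distinct variable in the formula.
Variables found: x1, x2, x3, x4, x5.
Total distinct variables = 5.

5


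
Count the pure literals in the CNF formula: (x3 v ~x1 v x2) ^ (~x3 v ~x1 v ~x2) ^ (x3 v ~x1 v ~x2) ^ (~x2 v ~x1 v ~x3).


A pure literal appears in only one polarity across all clauses.
Pure literals: x1 (negative only).
Count = 1.

1


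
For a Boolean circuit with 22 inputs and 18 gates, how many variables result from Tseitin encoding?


The Tseitin transformation introduces one auxiliary variable per gate.
Total variables = inputs + gates = 22 + 18 = 40.

40


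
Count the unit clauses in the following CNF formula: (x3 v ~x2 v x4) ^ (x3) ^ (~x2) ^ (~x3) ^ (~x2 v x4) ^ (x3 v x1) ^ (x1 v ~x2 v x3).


A unit clause contains exactly one literal.
Unit clauses found: (x3), (~x2), (~x3).
Count = 3.

3


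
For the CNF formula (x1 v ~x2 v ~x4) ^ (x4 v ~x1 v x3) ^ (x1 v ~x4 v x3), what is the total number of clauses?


Each group enclosed in parentheses joined by ^ is one clause.
Counting the conjuncts: 3 clauses.

3


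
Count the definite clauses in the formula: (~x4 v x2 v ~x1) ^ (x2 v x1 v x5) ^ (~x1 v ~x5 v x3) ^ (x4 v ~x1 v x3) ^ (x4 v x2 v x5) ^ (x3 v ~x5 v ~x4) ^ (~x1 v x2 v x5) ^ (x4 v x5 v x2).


A definite clause has exactly one positive literal.
Clause 1: 1 positive -> definite
Clause 2: 3 positive -> not definite
Clause 3: 1 positive -> definite
Clause 4: 2 positive -> not definite
Clause 5: 3 positive -> not definite
Clause 6: 1 positive -> definite
Clause 7: 2 positive -> not definite
Clause 8: 3 positive -> not definite
Definite clause count = 3.

3


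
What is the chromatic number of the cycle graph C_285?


An odd cycle cannot be 2-colored: alternating two colors around the cycle returns to the start with a conflict.
Since 285 is odd, three colors are required (and three suffice).
Chromatic number = 3.

3


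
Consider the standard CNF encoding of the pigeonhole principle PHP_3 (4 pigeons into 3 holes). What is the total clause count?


The PHP encoding has two parts:
1) At-least-one-hole clauses: 4 (one per pigeon, each with 3 literals).
2) At-most-one-pigeon-per-hole clauses: 3 holes * C(4,2) = 3 * 6 = 18.
Total clauses = 4 + 18 = 22.

22


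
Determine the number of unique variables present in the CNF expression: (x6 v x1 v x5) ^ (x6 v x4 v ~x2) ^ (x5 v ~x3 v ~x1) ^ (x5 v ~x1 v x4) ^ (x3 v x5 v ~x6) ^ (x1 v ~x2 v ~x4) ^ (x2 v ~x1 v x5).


Identify each distinct variable in the formula.
Variables found: x1, x2, x3, x4, x5, x6.
Total distinct variables = 6.

6


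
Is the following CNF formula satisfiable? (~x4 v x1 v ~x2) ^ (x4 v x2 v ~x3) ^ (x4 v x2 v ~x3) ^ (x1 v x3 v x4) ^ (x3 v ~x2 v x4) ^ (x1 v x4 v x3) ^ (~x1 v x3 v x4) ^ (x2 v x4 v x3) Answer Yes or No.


Check all 16 possible truth assignments.
Number of satisfying assignments found: 8.
The formula is satisfiable.

Yes


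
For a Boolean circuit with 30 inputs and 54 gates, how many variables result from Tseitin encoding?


The Tseitin transformation introduces one auxiliary variable per gate.
Total variables = inputs + gates = 30 + 54 = 84.

84


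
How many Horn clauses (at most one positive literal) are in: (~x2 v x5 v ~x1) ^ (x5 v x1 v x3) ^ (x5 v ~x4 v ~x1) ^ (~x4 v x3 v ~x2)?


A Horn clause has at most one positive literal.
Clause 1: 1 positive lit(s) -> Horn
Clause 2: 3 positive lit(s) -> not Horn
Clause 3: 1 positive lit(s) -> Horn
Clause 4: 1 positive lit(s) -> Horn
Total Horn clauses = 3.

3


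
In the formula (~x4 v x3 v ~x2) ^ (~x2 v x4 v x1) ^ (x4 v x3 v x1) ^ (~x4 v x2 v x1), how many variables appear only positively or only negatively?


A pure literal appears in only one polarity across all clauses.
Pure literals: x1 (positive only), x3 (positive only).
Count = 2.

2


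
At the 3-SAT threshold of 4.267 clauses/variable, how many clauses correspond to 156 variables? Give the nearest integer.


The 3-SAT phase transition occurs at approximately 4.267 clauses per variable.
m = 4.267 * 156 = 665.652.
Rounded to nearest integer: 666.

666


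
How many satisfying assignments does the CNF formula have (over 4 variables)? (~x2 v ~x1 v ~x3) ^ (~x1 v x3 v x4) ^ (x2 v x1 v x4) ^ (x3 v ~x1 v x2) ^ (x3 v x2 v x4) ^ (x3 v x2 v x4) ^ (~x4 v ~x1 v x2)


Enumerate all 16 truth assignments over 4 variables.
Test each against every clause.
Satisfying assignments found: 8.

8


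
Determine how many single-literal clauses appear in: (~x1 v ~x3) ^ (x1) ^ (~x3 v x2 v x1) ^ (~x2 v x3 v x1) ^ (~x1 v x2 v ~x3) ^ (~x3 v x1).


A unit clause contains exactly one literal.
Unit clauses found: (x1).
Count = 1.

1


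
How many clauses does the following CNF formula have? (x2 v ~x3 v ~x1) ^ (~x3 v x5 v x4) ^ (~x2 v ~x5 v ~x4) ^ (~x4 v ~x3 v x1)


Each group enclosed in parentheses joined by ^ is one clause.
Counting the conjuncts: 4 clauses.

4


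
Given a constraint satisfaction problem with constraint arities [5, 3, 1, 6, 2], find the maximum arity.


The arities are: 5, 3, 1, 6, 2.
Scan for the maximum value.
Maximum arity = 6.

6


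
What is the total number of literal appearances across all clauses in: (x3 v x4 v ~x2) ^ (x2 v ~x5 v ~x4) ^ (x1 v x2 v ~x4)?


Clause lengths: 3, 3, 3.
Sum = 3 + 3 + 3 = 9.

9


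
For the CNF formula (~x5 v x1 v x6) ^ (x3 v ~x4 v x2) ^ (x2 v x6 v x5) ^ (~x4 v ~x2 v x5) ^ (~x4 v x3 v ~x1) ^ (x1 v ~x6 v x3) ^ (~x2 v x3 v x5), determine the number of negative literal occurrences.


Scan each clause for negated literals.
Clause 1: 1 negative; Clause 2: 1 negative; Clause 3: 0 negative; Clause 4: 2 negative; Clause 5: 2 negative; Clause 6: 1 negative; Clause 7: 1 negative.
Total negative literal occurrences = 8.

8


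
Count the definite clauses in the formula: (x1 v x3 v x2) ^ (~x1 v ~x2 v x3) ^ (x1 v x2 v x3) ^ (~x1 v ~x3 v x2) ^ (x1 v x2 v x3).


A definite clause has exactly one positive literal.
Clause 1: 3 positive -> not definite
Clause 2: 1 positive -> definite
Clause 3: 3 positive -> not definite
Clause 4: 1 positive -> definite
Clause 5: 3 positive -> not definite
Definite clause count = 2.

2


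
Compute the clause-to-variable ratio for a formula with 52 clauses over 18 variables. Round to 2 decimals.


Clause-to-variable ratio = clauses / variables.
52 / 18 = 2.89.

2.89


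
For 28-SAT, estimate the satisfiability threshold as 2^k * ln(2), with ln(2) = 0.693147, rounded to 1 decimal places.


Using the asymptotic formula: threshold ~ 2^k * ln(2).
2^28 = 268435456.
268435456 * 0.693147 = 186065231.0.

186065231.0


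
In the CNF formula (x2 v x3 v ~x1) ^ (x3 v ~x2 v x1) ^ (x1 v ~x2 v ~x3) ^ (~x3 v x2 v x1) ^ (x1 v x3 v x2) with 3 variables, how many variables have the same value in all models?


Find all satisfying assignments: 3 model(s).
Check which variables have the same value in every model.
Fixed variables: x1=T.
Backbone size = 1.

1


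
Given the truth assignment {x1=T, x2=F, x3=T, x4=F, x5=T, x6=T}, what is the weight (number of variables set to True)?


The weight is the number of variables assigned True.
True variables: x1, x3, x5, x6.
Weight = 4.

4


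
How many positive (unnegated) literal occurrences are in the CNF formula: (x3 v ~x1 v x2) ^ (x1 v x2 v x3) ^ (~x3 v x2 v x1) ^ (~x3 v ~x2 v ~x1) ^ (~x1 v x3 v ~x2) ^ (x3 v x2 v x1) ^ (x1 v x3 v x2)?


Scan each clause for unnegated literals.
Clause 1: 2 positive; Clause 2: 3 positive; Clause 3: 2 positive; Clause 4: 0 positive; Clause 5: 1 positive; Clause 6: 3 positive; Clause 7: 3 positive.
Total positive literal occurrences = 14.

14


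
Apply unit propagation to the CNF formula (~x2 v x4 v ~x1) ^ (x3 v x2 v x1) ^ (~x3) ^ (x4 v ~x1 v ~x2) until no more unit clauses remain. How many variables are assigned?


Unit propagation repeatedly assigns the literal in any unit clause, then simplifies.
Assignments in order: x3 = F.
No further unit clauses remain.
Total variables assigned = 1.

1


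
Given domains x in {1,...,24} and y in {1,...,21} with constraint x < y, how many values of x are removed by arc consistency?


For the constraint x < y, x needs a supporting value in y's domain.
x can be at most 20 (one less than y's maximum).
Valid x values from domain: 20 out of 24.
Pruned = 24 - 20 = 4.

4


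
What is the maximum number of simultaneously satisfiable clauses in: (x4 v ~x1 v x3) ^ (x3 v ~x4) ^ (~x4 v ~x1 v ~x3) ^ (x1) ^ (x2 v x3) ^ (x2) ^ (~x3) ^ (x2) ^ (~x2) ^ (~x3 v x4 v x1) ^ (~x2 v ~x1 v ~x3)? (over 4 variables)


Enumerate all 16 truth assignments.
For each, count how many of the 11 clauses are satisfied.
The formula is not fully satisfiable, so the maximum is below 11.
Maximum simultaneously satisfiable clauses = 9.

9


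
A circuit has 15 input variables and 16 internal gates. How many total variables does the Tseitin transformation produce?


The Tseitin transformation introduces one auxiliary variable per gate.
Total variables = inputs + gates = 15 + 16 = 31.

31


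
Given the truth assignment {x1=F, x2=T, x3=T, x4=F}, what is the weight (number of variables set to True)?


The weight is the number of variables assigned True.
True variables: x2, x3.
Weight = 2.

2


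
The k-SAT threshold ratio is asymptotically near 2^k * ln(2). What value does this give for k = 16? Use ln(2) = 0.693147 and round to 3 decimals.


Using the asymptotic formula: threshold ~ 2^k * ln(2).
2^16 = 65536.
65536 * 0.693147 = 45426.082.

45426.082


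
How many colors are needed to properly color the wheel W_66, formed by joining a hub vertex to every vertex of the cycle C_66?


W_66 consists of the cycle C_66 together with a hub vertex adjacent to every cycle vertex.
The cycle C_66 needs 2 colors (even cycle -> 2).
The hub is adjacent to every cycle vertex, so it must receive a new color distinct from all of them.
Chromatic number = 2 + 1 = 3.

3


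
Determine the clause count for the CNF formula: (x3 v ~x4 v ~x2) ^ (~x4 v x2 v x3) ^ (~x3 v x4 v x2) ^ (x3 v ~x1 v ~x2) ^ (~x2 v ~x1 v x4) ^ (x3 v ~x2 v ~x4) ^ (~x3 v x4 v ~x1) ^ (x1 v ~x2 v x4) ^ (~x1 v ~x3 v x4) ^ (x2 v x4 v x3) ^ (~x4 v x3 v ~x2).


Each group enclosed in parentheses joined by ^ is one clause.
Counting the conjuncts: 11 clauses.

11


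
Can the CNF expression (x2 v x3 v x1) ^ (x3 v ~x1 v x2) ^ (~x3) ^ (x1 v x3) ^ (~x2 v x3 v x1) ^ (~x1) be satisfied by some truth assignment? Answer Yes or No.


Check all 8 possible truth assignments.
Number of satisfying assignments found: 0.
The formula is unsatisfiable.

No


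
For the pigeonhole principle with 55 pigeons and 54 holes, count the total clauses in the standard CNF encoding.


The PHP encoding has two parts:
1) At-least-one-hole clauses: 55 (one per pigeon, each with 54 literals).
2) At-most-one-pigeon-per-hole clauses: 54 holes * C(55,2) = 54 * 1485 = 80190.
Total clauses = 55 + 80190 = 80245.

80245


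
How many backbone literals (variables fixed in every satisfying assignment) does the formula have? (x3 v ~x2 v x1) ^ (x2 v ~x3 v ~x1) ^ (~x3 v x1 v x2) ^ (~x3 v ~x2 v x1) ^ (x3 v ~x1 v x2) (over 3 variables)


Find all satisfying assignments: 3 model(s).
Check which variables have the same value in every model.
No variable is fixed across all models.
Backbone size = 0.

0


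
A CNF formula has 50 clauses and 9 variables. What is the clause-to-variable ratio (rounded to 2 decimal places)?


Clause-to-variable ratio = clauses / variables.
50 / 9 = 5.56.

5.56


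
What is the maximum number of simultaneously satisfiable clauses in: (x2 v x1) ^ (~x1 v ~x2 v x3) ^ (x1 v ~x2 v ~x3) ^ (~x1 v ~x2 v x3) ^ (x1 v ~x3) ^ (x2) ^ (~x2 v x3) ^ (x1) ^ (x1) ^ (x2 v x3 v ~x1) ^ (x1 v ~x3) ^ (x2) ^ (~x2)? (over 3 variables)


Enumerate all 8 truth assignments.
For each, count how many of the 13 clauses are satisfied.
The formula is not fully satisfiable, so the maximum is below 13.
Maximum simultaneously satisfiable clauses = 12.

12


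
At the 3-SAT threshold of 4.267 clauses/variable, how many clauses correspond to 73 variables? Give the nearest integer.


The 3-SAT phase transition occurs at approximately 4.267 clauses per variable.
m = 4.267 * 73 = 311.491.
Rounded to nearest integer: 311.

311


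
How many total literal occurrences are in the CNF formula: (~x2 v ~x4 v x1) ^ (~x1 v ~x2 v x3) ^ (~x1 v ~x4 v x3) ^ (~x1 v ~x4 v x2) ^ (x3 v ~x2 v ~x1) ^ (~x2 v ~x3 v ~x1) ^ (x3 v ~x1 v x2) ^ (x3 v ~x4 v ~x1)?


Clause lengths: 3, 3, 3, 3, 3, 3, 3, 3.
Sum = 3 + 3 + 3 + 3 + 3 + 3 + 3 + 3 = 24.

24


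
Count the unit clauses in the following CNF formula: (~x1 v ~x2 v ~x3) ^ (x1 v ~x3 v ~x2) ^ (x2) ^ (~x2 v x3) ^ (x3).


A unit clause contains exactly one literal.
Unit clauses found: (x2), (x3).
Count = 2.

2


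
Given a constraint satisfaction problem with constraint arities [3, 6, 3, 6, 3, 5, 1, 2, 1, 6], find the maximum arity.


The arities are: 3, 6, 3, 6, 3, 5, 1, 2, 1, 6.
Scan for the maximum value.
Maximum arity = 6.

6


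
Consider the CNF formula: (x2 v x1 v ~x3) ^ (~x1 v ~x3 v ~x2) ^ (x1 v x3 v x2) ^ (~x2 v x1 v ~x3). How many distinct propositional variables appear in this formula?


Identify each distinct variable in the formula.
Variables found: x1, x2, x3.
Total distinct variables = 3.

3


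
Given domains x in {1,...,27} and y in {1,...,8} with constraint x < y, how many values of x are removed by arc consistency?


For the constraint x < y, x needs a supporting value in y's domain.
x can be at most 7 (one less than y's maximum).
Valid x values from domain: 7 out of 27.
Pruned = 27 - 7 = 20.

20


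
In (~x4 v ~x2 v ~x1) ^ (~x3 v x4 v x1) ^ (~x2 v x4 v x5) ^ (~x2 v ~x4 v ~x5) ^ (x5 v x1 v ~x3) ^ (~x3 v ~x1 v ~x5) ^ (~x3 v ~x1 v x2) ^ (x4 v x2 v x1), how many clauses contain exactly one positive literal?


A definite clause has exactly one positive literal.
Clause 1: 0 positive -> not definite
Clause 2: 2 positive -> not definite
Clause 3: 2 positive -> not definite
Clause 4: 0 positive -> not definite
Clause 5: 2 positive -> not definite
Clause 6: 0 positive -> not definite
Clause 7: 1 positive -> definite
Clause 8: 3 positive -> not definite
Definite clause count = 1.

1


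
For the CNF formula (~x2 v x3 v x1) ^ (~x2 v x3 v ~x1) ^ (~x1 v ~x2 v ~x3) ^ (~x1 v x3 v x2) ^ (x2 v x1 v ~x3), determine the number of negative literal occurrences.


Scan each clause for negated literals.
Clause 1: 1 negative; Clause 2: 2 negative; Clause 3: 3 negative; Clause 4: 1 negative; Clause 5: 1 negative.
Total negative literal occurrences = 8.

8


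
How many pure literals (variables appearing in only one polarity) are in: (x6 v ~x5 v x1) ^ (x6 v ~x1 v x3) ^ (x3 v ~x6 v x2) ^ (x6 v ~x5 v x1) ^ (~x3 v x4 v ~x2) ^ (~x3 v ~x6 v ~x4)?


A pure literal appears in only one polarity across all clauses.
Pure literals: x5 (negative only).
Count = 1.

1


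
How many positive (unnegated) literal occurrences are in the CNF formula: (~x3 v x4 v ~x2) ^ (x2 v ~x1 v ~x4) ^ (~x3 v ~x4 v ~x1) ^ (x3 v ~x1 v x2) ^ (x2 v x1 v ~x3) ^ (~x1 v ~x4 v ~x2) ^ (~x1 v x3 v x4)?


Scan each clause for unnegated literals.
Clause 1: 1 positive; Clause 2: 1 positive; Clause 3: 0 positive; Clause 4: 2 positive; Clause 5: 2 positive; Clause 6: 0 positive; Clause 7: 2 positive.
Total positive literal occurrences = 8.

8


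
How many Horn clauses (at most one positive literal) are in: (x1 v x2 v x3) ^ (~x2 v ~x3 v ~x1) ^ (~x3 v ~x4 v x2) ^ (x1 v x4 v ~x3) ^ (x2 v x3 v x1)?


A Horn clause has at most one positive literal.
Clause 1: 3 positive lit(s) -> not Horn
Clause 2: 0 positive lit(s) -> Horn
Clause 3: 1 positive lit(s) -> Horn
Clause 4: 2 positive lit(s) -> not Horn
Clause 5: 3 positive lit(s) -> not Horn
Total Horn clauses = 2.

2


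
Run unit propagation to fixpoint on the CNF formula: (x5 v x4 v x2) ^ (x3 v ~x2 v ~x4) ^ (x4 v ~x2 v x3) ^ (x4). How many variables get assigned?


Unit propagation repeatedly assigns the literal in any unit clause, then simplifies.
Assignments in order: x4 = T.
No further unit clauses remain.
Total variables assigned = 1.

1


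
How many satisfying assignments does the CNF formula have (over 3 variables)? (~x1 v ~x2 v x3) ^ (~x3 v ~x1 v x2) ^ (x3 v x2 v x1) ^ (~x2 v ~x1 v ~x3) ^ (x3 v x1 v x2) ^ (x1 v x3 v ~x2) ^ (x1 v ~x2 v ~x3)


Enumerate all 8 truth assignments over 3 variables.
Test each against every clause.
Satisfying assignments found: 2.

2


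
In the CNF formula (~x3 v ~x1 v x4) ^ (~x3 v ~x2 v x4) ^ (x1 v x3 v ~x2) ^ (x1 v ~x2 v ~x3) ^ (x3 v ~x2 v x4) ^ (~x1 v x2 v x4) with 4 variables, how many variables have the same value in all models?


Find all satisfying assignments: 8 model(s).
Check which variables have the same value in every model.
No variable is fixed across all models.
Backbone size = 0.

0


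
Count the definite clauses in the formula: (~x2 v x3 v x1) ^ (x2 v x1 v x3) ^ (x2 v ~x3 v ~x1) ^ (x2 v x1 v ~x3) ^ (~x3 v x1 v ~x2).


A definite clause has exactly one positive literal.
Clause 1: 2 positive -> not definite
Clause 2: 3 positive -> not definite
Clause 3: 1 positive -> definite
Clause 4: 2 positive -> not definite
Clause 5: 1 positive -> definite
Definite clause count = 2.

2


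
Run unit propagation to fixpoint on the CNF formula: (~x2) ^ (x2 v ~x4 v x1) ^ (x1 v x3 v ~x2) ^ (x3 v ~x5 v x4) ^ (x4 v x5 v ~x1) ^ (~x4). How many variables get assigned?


Unit propagation repeatedly assigns the literal in any unit clause, then simplifies.
Assignments in order: x2 = F, x4 = F.
No further unit clauses remain.
Total variables assigned = 2.

2


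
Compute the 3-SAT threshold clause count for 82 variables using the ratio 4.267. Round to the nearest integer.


The 3-SAT phase transition occurs at approximately 4.267 clauses per variable.
m = 4.267 * 82 = 349.894.
Rounded to nearest integer: 350.

350


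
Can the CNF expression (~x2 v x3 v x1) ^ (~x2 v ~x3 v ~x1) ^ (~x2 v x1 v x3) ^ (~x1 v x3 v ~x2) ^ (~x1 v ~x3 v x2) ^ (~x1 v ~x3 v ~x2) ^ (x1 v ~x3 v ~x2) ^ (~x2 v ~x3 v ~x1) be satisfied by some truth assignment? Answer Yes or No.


Check all 8 possible truth assignments.
Number of satisfying assignments found: 3.
The formula is satisfiable.

Yes


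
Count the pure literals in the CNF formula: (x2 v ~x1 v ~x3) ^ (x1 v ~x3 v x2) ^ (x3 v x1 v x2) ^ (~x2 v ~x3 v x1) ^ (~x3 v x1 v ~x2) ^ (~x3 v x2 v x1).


A pure literal appears in only one polarity across all clauses.
No pure literals found.
Count = 0.

0


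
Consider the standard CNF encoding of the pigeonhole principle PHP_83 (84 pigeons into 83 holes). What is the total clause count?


The PHP encoding has two parts:
1) At-least-one-hole clauses: 84 (one per pigeon, each with 83 literals).
2) At-most-one-pigeon-per-hole clauses: 83 holes * C(84,2) = 83 * 3486 = 289338.
Total clauses = 84 + 289338 = 289422.

289422


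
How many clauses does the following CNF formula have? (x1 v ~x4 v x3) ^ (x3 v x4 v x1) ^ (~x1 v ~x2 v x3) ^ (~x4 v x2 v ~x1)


Each group enclosed in parentheses joined by ^ is one clause.
Counting the conjuncts: 4 clauses.

4


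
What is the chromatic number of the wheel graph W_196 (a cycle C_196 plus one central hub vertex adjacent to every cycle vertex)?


W_196 consists of the cycle C_196 together with a hub vertex adjacent to every cycle vertex.
The cycle C_196 needs 2 colors (even cycle -> 2).
The hub is adjacent to every cycle vertex, so it must receive a new color distinct from all of them.
Chromatic number = 2 + 1 = 3.

3
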